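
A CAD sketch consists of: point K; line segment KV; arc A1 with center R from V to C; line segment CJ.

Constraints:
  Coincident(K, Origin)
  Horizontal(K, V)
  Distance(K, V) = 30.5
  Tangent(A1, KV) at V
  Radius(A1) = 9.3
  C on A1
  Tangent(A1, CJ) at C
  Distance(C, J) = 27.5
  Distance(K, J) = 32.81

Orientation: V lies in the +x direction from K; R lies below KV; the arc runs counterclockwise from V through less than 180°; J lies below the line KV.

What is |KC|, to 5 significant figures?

22.666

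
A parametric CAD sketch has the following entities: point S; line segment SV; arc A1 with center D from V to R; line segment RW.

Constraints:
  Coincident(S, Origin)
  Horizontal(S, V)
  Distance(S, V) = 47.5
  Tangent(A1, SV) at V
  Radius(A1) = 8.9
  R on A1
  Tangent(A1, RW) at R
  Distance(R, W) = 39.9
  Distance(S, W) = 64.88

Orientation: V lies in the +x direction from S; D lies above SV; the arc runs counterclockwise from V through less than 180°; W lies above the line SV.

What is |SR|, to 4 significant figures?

57.12

Checks: |DV| = 8.900 ✓; |DR| = 8.900 ✓; ∠(DR, RW) = 90.00° ✓; |RW| = 39.90 ✓; |SW| = 64.88 ✓.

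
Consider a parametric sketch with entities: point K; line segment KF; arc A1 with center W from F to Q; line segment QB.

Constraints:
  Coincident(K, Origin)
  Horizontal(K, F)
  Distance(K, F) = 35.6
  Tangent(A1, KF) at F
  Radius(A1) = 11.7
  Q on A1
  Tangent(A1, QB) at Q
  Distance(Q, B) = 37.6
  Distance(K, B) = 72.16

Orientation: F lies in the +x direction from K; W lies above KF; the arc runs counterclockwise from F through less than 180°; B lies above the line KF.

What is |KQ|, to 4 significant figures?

47.76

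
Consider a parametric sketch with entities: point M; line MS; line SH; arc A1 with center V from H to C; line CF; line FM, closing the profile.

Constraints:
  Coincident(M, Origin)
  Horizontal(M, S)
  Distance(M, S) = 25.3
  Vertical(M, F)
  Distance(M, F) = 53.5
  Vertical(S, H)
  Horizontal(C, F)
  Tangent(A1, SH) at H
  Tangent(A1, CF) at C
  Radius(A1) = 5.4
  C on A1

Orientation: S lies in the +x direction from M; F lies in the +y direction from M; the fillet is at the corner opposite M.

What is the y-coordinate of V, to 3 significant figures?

48.1

M and F share the same x with |MF| = 53.5 and F on the +y side, so F = (0.00, 53.5). The virtual corner opposite M is at (25.3, 53.5). Since A1 is tangent to SH there, VH ⟂ SH and the tangent condition forces VC to be normal to CF, with radius 5.4, so the center V sits 5.4 in from both sides at V = (19.9, 48.1). So V.y = 48.1.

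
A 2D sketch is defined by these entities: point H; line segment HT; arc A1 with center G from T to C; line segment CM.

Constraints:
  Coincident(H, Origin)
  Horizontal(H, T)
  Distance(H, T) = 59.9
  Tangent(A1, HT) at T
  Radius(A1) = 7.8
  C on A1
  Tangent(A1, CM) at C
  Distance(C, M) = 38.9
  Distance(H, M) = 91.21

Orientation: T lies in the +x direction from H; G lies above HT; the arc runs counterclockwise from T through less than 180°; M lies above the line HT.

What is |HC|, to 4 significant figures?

67.34

H is at the origin; HT is horizontal with |HT| = 59.9 and T on the +x side, so T = (59.90, 0.000). Tangency of A1 to HT means the radius GT is perpendicular to HT, so G = T + (0, 7.8) = (59.90, 7.800). Since GC ⟂ CM (tangency), |GM| = √(7.8² + 38.9²) = 39.67 regardless of where C sits on A1. So M lies on both circle(H, 91.21) and circle(G, 39.67); the above-HT intersection is M = (81.40, 41.14). C is the foot of the tangent from M: C = (67.16, 4.943).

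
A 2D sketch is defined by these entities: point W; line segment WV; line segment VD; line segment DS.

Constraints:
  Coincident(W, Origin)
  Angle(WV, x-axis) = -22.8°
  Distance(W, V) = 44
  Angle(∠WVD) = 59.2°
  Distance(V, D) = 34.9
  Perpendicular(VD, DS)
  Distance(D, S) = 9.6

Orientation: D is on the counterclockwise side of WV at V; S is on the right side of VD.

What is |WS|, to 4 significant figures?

48.98

W is at the origin; WV runs at -22.8° with length 44.0, so V = 44.0·(cos -22.8°, sin -22.8°) = (40.56, -17.05). ∠WVD = 59.2°, so VD runs at -22.8° + (180° − 59.2°) = 98.00° from the x-axis; with |VD| = 34.9, D = V + 34.9·(cos 98.00°, sin 98.00°) = (35.70, 17.51). The perpendicularity gives DS at right angles to VD; with |DS| = 9.6 on the right of VD, S = D + 9.6·(0.9903, 0.1392) = (45.21, 18.85). Then |WS| = |S − W| = 48.98.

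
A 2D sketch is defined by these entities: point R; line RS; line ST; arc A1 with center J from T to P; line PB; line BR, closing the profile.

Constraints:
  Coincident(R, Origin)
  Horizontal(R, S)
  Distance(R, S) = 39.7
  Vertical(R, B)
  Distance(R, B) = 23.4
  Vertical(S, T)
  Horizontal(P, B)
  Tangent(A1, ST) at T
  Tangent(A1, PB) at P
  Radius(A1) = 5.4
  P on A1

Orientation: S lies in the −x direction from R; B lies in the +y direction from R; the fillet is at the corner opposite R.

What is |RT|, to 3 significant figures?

43.6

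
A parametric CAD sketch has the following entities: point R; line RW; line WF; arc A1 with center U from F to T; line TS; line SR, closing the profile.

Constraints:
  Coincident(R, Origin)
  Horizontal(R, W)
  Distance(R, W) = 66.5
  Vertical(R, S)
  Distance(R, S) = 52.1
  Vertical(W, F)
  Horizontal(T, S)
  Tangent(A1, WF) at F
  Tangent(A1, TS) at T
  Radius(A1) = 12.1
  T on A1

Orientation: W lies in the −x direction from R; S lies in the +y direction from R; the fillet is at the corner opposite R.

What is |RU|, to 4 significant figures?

67.52

RS is vertical with |RS| = 52.1 and S on the +y side, so S = (0.000, 52.10). The virtual corner opposite R is at (-66.50, 52.10). Tangency of A1 to WF means the radius UF is perpendicular to WF and since A1 is tangent to TS there, UT ⟂ TS, with radius 12.1, so the center U sits 12.1 in from both sides at U = (-54.40, 40.00). Then |RU| = |U − R| = 67.52.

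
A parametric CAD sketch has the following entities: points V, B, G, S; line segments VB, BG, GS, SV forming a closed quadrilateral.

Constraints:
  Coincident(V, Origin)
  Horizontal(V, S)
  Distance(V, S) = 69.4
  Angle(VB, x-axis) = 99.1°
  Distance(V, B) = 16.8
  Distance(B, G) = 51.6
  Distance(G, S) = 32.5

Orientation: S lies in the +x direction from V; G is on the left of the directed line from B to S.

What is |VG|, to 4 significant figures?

54.26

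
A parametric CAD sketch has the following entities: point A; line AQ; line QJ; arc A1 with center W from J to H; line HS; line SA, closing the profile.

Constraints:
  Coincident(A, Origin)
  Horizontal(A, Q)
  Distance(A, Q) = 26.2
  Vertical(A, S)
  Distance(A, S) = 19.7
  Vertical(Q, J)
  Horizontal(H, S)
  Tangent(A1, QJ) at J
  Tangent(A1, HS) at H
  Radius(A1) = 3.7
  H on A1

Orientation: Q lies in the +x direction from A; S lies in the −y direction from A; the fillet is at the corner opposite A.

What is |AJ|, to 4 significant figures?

30.70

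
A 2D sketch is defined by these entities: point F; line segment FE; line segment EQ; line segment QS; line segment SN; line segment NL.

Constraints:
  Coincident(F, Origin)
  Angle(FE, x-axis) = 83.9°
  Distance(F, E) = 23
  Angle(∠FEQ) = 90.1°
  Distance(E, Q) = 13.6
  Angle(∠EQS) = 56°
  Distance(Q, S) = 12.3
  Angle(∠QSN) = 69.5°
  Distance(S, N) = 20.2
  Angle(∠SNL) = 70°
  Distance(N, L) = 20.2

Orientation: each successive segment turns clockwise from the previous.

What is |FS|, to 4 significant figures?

14.48

F is at the origin; FE runs at 83.9° with length 23.0, so E = (2.444, 22.87). ∠FEQ = 90.1° gives EQ at -6.000° from the x-axis; with |EQ| = 13.6, Q = (15.97, 21.45). ∠EQS = 56.0° gives QS at -130.0° from the x-axis; with |QS| = 12.3, S = (8.063, 12.03). Then |FS| = |S − F| = 14.48.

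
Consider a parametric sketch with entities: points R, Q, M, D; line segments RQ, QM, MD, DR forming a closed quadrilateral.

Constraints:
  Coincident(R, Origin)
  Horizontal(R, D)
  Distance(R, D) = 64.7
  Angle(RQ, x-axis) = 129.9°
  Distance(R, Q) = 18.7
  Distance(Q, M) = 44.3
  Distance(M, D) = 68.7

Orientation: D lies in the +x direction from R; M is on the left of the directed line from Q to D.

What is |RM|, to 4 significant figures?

51.18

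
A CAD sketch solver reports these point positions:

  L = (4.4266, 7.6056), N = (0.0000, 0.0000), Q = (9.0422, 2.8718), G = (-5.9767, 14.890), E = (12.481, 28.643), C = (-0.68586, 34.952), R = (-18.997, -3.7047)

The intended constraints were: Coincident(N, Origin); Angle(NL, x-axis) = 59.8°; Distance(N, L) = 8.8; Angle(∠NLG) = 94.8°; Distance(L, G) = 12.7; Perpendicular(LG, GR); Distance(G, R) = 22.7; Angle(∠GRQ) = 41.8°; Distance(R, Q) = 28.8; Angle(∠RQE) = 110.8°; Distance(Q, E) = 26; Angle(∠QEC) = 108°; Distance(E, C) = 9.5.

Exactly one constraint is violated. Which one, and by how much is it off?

Distance(E, C) = 9.5 — off by 5.10.

N = (0.00, 0.00) ✓; NL at 59.80° ✓; |NL| = 8.800 ✓; ∠NLG = 94.80° ✓; |LG| = 12.70 ✓; ∠(LG, GR) = 90.00° ✓; |GR| = 22.70 ✓; ∠GRQ = 41.80° ✓; |RQ| = 28.80 ✓; ∠RQE = 110.8° ✓; |QE| = 26.00 ✓; ∠QEC = 108.0° ✓; |EC| = 14.60 ✗.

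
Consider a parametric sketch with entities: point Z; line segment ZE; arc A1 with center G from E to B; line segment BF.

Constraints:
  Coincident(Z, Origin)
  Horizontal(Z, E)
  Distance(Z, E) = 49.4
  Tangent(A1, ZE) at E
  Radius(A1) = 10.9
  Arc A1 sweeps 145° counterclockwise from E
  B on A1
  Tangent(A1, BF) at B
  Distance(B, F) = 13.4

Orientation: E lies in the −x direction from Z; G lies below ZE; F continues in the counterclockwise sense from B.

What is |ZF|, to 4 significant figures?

52.47

On A1, E sits at bearing 90° from G; a 145° counterclockwise sweep puts B at bearing 235°, so B = G + 10.9·(cos 235°, sin 235°) = (-55.65, -19.83). Since A1 is tangent to BF there, GB ⟂ BF, so BF runs along (−sin 235°, cos 235°); with |BF| = 13.4, F = (-44.68, -27.51). Then |ZF| = |F − Z| = 52.47.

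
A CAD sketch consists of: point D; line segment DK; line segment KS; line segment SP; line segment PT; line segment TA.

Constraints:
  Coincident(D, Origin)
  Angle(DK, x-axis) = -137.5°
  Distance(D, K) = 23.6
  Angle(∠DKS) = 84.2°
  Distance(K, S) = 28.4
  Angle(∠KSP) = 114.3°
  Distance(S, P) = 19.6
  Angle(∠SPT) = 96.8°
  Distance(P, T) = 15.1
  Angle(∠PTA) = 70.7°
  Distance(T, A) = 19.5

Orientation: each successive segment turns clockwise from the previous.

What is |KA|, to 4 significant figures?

20.62

∠SPT = 96.8° gives PT at -22.20° from the x-axis; with |PT| = 15.1, T = (-10.89, 18.26). ∠PTA = 70.7° gives TA at -131.5° from the x-axis; with |TA| = 19.5, A = (-23.81, 3.659). Then |KA| = |A − K| = 20.62.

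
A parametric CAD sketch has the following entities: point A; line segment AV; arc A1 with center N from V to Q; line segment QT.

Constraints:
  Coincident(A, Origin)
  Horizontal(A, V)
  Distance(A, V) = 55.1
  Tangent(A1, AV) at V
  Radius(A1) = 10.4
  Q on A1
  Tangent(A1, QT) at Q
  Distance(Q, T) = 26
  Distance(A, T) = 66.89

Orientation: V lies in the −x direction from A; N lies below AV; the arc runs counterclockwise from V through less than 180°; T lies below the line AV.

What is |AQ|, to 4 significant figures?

66.29

A is at the origin; AV is horizontal with |AV| = 55.1 and V on the −x side, so V = (-55.10, 0.000). A1 meets AV tangentially, so NV is at right angles to AV, so N = V + (0, -10.4) = (-55.10, -10.40). Since NQ ⟂ QT (tangency), |NT| = √(10.4² + 26.0²) = 28.00 regardless of where Q sits on A1. So T lies on both circle(A, 66.89) and circle(N, 28.00); the below-AV intersection is T = (-54.77, -38.40). Q is the foot of the tangent from T: Q = (-64.71, -14.38).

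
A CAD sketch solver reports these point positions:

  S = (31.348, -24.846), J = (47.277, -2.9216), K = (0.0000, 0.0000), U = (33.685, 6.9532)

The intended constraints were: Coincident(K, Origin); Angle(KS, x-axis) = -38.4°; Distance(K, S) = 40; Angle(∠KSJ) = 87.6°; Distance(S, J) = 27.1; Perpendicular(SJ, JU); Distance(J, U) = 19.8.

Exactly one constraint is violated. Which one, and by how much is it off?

Distance(J, U) = 19.8 — off by 3.00.

K = (0.00, 0.00) ✓; KS at -38.40° ✓; |KS| = 40.00 ✓; ∠KSJ = 87.60° ✓; |SJ| = 27.10 ✓; ∠(SJ, JU) = 90.00° ✓; |JU| = 16.80 ✗.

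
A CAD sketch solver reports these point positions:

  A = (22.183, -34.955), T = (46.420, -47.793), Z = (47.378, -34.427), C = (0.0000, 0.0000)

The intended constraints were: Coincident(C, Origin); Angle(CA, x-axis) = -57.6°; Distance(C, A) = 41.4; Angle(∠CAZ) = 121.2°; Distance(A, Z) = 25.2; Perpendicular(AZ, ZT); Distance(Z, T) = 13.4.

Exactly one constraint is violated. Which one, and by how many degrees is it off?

Perpendicular(AZ, ZT) — off by 5.30°.

C = (0.00, 0.00) ✓; CA at -57.60° ✓; |CA| = 41.40 ✓; ∠CAZ = 121.2° ✓; |AZ| = 25.20 ✓; ∠(AZ, ZT) = 95.30° ✗; |ZT| = 13.40 ✓.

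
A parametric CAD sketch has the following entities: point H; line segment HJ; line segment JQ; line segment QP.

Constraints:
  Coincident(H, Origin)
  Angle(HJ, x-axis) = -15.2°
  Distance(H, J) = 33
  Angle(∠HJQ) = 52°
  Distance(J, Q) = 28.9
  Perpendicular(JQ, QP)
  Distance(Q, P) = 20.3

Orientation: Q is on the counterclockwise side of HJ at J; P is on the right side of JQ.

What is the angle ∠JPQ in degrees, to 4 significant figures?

54.91°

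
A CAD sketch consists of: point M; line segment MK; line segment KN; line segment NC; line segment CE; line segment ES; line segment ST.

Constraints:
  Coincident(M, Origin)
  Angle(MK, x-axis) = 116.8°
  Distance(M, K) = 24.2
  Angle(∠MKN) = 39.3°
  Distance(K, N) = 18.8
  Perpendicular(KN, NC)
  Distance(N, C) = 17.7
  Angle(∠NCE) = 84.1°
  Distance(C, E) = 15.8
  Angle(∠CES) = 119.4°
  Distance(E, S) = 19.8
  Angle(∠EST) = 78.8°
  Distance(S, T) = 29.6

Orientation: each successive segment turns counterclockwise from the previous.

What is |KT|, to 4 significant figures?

25.53

M is at the origin; MK runs at 116.8° with length 24.2, so K = (-10.91, 21.60). ∠MKN = 39.3° gives KN at -102.5° from the x-axis; with |KN| = 18.8, N = (-14.98, 3.246). KN is perpendicular to NC, so NC runs at -12.50°; with |NC| = 17.7, C = (2.300, -0.5848). ∠NCE = 84.1° gives CE at 83.40° from the x-axis; with |CE| = 15.8, E = (4.116, 15.11). ∠CES = 119.4° gives ES at 144.0° from the x-axis; with |ES| = 19.8, S = (-11.90, 26.75). ∠EST = 78.8° gives ST at -114.8° from the x-axis; with |ST| = 29.6, T = (-24.32, -0.1215). Then |KT| = |T − K| = 25.53.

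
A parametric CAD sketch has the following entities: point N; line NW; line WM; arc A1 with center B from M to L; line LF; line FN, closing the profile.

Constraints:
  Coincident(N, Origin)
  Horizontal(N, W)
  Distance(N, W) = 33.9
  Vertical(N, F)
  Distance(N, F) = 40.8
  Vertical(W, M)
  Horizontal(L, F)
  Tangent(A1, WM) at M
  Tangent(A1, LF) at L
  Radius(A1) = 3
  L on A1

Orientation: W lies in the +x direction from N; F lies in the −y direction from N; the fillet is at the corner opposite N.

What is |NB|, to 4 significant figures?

48.82

N is at the origin; N and W share the same y with |NW| = 33.9 and W on the +x side, so W = (33.90, 0.000). NF is vertical with |NF| = 40.8 and F on the −y side, so F = (0.000, -40.80). The virtual corner opposite N is at (33.90, -40.80). A1 meets WM tangentially, so BM is at right angles to WM and A1 meets LF tangentially, so BL is at right angles to LF, with radius 3.0, so the center B sits 3.0 in from both sides at B = (30.90, -37.80). Then |NB| = |B − N| = 48.82.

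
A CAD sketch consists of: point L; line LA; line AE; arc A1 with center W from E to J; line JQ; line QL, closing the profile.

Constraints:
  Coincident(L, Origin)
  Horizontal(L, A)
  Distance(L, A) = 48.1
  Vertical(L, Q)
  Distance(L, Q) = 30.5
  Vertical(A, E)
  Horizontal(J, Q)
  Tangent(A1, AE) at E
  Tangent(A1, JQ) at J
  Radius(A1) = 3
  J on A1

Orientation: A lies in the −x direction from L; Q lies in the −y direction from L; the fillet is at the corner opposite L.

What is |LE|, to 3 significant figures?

55.4

L is at the origin; L and A share the same y with |LA| = 48.1 and A on the −x side, so A = (-48.1, 0.00). L and Q share the same x with |LQ| = 30.5 and Q on the −y side, so Q = (0.00, -30.5). The virtual corner opposite L is at (-48.1, -30.5). Tangency of A1 to AE means the radius WE is perpendicular to AE and A1 meets JQ tangentially, so WJ is at right angles to JQ, with radius 3.0, so the center W sits 3.0 in from both sides at W = (-45.1, -27.5). That places the tangent points at E = (-48.1, -27.5) on AE and J = (-45.1, -30.5) on JQ. Then |LE| = |E − L| = 55.4.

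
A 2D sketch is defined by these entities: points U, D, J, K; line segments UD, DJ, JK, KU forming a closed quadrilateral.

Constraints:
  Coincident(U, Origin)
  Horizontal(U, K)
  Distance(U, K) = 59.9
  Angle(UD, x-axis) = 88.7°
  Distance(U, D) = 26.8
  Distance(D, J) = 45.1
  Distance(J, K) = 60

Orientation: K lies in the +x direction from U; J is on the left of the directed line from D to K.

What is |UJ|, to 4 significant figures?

65.61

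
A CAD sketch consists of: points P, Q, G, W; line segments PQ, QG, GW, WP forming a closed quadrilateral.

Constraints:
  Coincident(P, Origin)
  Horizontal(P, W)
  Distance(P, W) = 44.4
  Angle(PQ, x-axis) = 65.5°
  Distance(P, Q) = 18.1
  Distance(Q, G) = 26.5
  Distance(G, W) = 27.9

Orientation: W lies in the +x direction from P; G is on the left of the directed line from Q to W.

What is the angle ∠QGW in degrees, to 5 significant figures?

95.892°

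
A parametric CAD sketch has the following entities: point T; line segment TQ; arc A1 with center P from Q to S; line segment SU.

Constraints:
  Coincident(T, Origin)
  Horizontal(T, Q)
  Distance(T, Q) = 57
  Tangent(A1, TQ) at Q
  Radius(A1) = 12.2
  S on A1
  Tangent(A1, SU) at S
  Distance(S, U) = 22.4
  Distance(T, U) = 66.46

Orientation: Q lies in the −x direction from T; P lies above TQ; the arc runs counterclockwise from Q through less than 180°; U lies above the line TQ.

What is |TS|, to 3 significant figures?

48.9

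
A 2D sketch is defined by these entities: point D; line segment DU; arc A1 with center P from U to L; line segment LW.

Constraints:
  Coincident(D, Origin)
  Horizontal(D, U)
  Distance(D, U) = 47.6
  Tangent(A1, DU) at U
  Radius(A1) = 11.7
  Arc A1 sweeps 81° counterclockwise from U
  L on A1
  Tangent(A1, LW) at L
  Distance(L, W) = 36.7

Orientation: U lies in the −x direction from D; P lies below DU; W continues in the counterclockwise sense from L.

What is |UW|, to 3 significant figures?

49.3

D is at the origin; D and U share the same y with |DU| = 47.6 and U on the −x side, so U = (-47.6, 0.00). A1 meets DU tangentially, so PU is at right angles to DU, so P = U + (0, -11.7) = (-47.6, -11.7). On A1, U sits at bearing 90° from P; an 81° counterclockwise sweep puts L at bearing 171°, so L = P + 11.7·(cos 171°, sin 171°) = (-59.2, -9.87). A1 meets LW tangentially, so PL is at right angles to LW, so LW runs along (−sin 171°, cos 171°); with |LW| = 36.7, W = (-64.9, -46.1). Then |UW| = |W − U| = 49.3.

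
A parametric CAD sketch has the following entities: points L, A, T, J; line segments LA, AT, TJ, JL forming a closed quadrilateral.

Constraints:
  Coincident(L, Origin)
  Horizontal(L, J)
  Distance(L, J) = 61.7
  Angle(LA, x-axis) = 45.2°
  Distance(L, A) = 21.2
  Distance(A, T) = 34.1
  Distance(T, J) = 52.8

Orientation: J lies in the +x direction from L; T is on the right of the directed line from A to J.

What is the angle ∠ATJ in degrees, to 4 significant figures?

64.72°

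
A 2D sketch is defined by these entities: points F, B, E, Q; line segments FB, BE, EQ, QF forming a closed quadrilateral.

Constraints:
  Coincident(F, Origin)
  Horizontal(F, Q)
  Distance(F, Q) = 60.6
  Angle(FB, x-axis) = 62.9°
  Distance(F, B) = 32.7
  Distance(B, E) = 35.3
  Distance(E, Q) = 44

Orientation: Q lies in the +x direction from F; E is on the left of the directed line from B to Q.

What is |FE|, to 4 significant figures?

63.63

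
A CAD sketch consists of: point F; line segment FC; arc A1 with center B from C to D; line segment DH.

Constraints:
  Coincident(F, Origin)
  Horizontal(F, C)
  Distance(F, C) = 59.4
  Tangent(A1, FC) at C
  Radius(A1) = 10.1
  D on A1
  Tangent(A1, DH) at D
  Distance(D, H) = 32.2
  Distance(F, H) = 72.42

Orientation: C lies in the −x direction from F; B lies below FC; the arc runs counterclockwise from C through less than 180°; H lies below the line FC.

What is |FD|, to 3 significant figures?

70.2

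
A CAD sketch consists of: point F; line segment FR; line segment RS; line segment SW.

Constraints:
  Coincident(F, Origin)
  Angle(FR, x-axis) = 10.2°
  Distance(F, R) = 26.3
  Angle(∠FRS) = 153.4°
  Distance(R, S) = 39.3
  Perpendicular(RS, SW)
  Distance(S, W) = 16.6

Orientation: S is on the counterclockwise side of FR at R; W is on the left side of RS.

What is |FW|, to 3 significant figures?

63.0

∠FRS = 153.4°, so RS runs at 10.2° + (180° − 153.4°) = 36.8° from the x-axis; with |RS| = 39.3, S = R + 39.3·(cos 36.8°, sin 36.8°) = (57.4, 28.2). RS ⟂ SW; with |SW| = 16.6 on the left of RS, W = S + 16.6·(-0.599, 0.801) = (47.4, 41.5). Then |FW| = |W − F| = 63.0.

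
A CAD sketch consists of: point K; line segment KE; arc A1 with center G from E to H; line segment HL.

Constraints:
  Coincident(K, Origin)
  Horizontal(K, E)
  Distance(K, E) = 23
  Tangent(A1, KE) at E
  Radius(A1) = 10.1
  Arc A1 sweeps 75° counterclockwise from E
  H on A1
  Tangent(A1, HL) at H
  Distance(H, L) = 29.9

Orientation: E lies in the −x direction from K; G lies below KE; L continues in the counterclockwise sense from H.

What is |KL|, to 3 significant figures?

54.4

K is at the origin; K and E share the same y with |KE| = 23.0 and E on the −x side, so E = (-23.0, 0.00). The tangent condition forces GE to be normal to KE, so G = E + (0, -10.1) = (-23.0, -10.1). On A1, E sits at bearing 90° from G; a 75° counterclockwise sweep puts H at bearing 165°, so H = G + 10.1·(cos 165°, sin 165°) = (-32.8, -7.49). The tangent condition forces GH to be normal to HL, so HL runs along (−sin 165°, cos 165°); with |HL| = 29.9, L = (-40.5, -36.4). Then |KL| = |L − K| = 54.4.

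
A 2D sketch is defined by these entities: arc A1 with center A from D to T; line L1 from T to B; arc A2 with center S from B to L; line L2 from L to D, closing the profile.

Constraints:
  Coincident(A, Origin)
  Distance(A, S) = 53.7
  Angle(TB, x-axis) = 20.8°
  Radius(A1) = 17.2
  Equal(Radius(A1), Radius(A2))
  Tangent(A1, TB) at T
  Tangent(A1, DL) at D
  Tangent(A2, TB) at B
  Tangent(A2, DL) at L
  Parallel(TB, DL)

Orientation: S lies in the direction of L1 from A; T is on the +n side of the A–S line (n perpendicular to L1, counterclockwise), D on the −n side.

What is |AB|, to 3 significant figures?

56.4

The slot axis is L1's direction at 20.8°, so u = (cos 20.8°, sin 20.8°) = (0.935, 0.355) and n = (−sin 20.8°, cos 20.8°) = (-0.355, 0.935). A is at the origin and S lies 53.7 along u from A, so S = 53.7·u = (50.2, 19.1). Tangency of A1 to both parallel lines with radius 17.2 puts T and D at A ± 17.2·n: T = (-6.11, 16.1), D = (6.11, -16.1). Equal radii place B and L the same way about S: B = S + 17.2·n = (44.1, 35.1), L = S − 17.2·n = (56.3, 2.99). Then |AB| = |B − A| = 56.4.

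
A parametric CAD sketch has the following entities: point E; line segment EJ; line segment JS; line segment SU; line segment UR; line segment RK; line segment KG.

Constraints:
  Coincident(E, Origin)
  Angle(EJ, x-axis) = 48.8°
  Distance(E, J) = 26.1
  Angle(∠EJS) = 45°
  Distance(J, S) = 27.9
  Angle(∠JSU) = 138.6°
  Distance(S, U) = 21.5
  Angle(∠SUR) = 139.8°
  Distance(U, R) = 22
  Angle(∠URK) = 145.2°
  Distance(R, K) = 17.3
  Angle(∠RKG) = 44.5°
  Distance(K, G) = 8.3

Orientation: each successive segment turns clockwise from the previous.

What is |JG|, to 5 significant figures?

57.156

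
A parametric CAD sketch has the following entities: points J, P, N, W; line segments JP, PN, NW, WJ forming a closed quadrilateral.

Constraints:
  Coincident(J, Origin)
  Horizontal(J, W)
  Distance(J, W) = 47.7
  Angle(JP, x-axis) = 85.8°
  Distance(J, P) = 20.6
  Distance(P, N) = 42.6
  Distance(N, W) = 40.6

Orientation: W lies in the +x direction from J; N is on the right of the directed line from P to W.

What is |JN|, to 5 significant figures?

24.163

J is at the origin; JW is horizontal with |JW| = 47.7 and W in +x, so W = (47.7, 0). JP runs at 85.8° with |JP| = 20.6, so P = (1.5087, 20.545). N is determined by |PN| = 42.6 and |NW| = 40.6 together: it lies at the intersection of circle(P, 42.6) and circle(W, 40.6). With |PW| = 50.554, the foot of the radical line on PW is 26.923 from P and the perpendicular offset is √(42.6² − 26.923²) = 33.014. Taking the right-of-PW solution: N = (12.692, -20.561).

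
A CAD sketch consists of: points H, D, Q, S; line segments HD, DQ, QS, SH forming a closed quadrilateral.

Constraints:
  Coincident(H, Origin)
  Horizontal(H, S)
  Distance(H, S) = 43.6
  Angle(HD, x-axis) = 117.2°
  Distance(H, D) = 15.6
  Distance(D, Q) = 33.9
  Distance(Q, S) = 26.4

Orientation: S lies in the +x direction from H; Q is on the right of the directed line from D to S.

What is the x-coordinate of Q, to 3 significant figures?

18.5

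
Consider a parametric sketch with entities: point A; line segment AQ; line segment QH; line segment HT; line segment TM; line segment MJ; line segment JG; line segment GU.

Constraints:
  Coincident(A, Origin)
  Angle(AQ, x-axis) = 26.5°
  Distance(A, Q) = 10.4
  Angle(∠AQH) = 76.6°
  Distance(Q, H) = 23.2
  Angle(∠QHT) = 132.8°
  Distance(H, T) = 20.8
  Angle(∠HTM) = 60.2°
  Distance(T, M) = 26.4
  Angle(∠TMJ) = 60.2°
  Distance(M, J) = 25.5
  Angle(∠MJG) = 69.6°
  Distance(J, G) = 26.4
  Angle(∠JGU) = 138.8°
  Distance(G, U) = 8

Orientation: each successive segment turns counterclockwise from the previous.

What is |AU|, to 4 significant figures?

40.58

∠MJG = 69.6° gives JG at 167.1° from the x-axis; with |JG| = 26.4, G = (-26.14, 27.15). ∠JGU = 138.8° gives GU at -151.7° from the x-axis; with |GU| = 8.0, U = (-33.18, 23.36). Then |AU| = |U − A| = 40.58.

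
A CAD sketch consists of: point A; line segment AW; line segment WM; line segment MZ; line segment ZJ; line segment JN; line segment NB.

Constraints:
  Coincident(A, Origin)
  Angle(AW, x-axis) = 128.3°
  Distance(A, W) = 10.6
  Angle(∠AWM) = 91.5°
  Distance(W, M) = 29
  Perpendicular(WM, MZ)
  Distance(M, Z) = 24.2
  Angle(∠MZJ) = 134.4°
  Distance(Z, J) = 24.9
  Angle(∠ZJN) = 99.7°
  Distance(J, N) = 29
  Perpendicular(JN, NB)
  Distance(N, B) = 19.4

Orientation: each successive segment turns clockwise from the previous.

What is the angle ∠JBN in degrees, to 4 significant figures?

56.22°

A is at the origin; AW runs at 128.3° with length 10.6, so W = (-6.570, 8.319). ∠AWM = 91.5° gives WM at 39.80° from the x-axis; with |WM| = 29.0, M = (15.71, 26.88). The perpendicularity gives MZ at right angles to WM, so MZ runs at -50.20°; with |MZ| = 24.2, Z = (31.20, 8.289). ∠MZJ = 134.4° gives ZJ at -95.80° from the x-axis; with |ZJ| = 24.9, J = (28.68, -16.48). ∠ZJN = 99.7° gives JN at -176.1° from the x-axis; with |JN| = 29.0, N = (-0.2479, -18.46). JN is perpendicular to NB, so NB runs at 93.90°; with |NB| = 19.4, B = (-1.567, 0.8995). Then cos ∠JBN = BJ·BN / (|BJ||BN|), giving 56.22°.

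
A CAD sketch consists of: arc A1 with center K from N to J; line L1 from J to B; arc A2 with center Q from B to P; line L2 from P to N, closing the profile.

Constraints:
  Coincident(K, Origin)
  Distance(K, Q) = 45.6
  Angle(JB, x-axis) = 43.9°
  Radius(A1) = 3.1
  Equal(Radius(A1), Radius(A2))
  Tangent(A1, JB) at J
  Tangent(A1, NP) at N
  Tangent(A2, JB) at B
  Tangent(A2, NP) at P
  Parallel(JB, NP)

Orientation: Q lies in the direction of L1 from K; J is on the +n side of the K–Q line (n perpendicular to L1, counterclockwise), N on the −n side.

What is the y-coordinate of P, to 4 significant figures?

29.39

Tangency of A1 to both parallel lines with radius 3.1 puts J and N at K ± 3.1·n: J = (-2.150, 2.234), N = (2.150, -2.234). Equal radii place B and P the same way about Q: B = Q + 3.1·n = (30.71, 33.85), P = Q − 3.1·n = (35.01, 29.39). So P.y = 29.39.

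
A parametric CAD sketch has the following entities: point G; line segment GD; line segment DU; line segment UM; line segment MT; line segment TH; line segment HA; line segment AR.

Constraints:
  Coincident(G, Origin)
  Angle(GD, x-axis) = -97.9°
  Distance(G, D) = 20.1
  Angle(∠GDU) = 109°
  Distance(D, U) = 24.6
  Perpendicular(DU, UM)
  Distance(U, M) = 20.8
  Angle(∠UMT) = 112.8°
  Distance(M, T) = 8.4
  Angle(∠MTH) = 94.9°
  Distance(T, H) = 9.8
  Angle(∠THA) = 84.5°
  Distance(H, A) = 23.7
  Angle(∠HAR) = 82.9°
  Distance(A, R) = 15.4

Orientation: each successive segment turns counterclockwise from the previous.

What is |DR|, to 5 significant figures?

43.782

G is at the origin; GD runs at -97.9° with length 20.1, so D = (-2.7626, -19.909). ∠GDU = 109.0° gives DU at -26.900° from the x-axis; with |DU| = 24.6, U = (19.176, -31.039). The perpendicularity gives UM at right angles to DU, so UM runs at 63.100°; with |UM| = 20.8, M = (28.586, -12.490). ∠UMT = 112.8° gives MT at 130.30° from the x-axis; with |MT| = 8.4, T = (23.153, -6.0833). ∠MTH = 94.9° gives TH at -144.60° from the x-axis; with |TH| = 9.8, H = (15.165, -11.760). ∠THA = 84.5° gives HA at -49.100° from the x-axis; with |HA| = 23.7, A = (30.682, -29.674). ∠HAR = 82.9° gives AR at 48.000° from the x-axis; with |AR| = 15.4, R = (40.987, -18.230). Then |DR| = |R − D| = 43.782.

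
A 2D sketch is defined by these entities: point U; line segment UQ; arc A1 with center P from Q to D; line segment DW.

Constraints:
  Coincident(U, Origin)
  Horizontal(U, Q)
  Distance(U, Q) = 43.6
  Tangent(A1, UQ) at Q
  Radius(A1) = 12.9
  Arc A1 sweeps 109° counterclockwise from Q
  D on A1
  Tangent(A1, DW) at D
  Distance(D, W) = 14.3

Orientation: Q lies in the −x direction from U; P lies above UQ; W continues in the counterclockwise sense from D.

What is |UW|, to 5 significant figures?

47.306

U is at the origin; U and Q share the same y with |UQ| = 43.6 and Q on the −x side, so Q = (-43.600, 0.0000). A1 meets UQ tangentially, so PQ is at right angles to UQ, so P = Q + (0, 12.9) = (-43.600, 12.900). On A1, Q sits at bearing -90° from P; a 109° counterclockwise sweep puts D at bearing 19°, so D = P + 12.9·(cos 19°, sin 19°) = (-31.403, 17.100). Tangency of A1 to DW means the radius PD is perpendicular to DW, so DW runs along (−sin 19°, cos 19°); with |DW| = 14.3, W = (-36.058, 30.621). Then |UW| = |W − U| = 47.306.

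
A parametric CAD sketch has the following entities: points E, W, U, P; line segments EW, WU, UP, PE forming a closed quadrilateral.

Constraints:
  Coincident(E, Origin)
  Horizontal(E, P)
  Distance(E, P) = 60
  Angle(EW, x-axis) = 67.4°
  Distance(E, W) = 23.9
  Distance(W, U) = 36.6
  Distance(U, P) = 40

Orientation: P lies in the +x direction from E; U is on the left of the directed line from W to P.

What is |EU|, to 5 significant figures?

56.162

Checks: |WU| = 36.60 ✓; |UP| = 40.00 ✓.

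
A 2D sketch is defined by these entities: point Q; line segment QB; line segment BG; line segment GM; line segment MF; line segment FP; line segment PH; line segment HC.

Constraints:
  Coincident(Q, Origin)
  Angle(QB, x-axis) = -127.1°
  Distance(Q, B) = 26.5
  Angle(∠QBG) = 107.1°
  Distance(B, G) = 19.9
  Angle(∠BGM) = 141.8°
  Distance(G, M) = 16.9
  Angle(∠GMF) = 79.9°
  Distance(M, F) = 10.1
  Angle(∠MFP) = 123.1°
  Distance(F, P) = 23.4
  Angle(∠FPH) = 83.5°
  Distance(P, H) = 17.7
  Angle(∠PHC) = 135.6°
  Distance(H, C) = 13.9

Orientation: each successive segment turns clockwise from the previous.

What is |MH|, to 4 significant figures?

28.42

∠MFP = 123.1° gives FP at -35.20° from the x-axis; with |FP| = 23.4, P = (-15.09, -9.721). ∠FPH = 83.5° gives PH at -131.7° from the x-axis; with |PH| = 17.7, H = (-26.86, -22.94). Then |MH| = |H − M| = 28.42.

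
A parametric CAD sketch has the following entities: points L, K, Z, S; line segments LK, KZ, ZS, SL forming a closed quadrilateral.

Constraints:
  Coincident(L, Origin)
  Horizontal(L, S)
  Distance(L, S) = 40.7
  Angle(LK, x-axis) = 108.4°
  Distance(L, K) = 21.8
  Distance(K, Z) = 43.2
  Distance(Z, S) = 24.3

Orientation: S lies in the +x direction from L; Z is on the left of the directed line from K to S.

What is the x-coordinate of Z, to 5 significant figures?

36.201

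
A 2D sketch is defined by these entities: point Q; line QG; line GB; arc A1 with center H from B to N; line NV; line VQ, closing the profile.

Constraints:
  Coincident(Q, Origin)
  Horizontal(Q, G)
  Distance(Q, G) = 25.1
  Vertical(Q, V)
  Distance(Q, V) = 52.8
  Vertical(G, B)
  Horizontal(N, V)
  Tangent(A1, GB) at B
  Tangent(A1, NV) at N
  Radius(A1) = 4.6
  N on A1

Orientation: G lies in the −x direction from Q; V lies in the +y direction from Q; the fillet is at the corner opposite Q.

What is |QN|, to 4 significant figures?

56.64

Q is at the origin; QG is horizontal with |QG| = 25.1 and G on the −x side, so G = (-25.10, 0.000). QV is vertical with |QV| = 52.8 and V on the +y side, so V = (0.000, 52.80). The virtual corner opposite Q is at (-25.10, 52.80). Since A1 is tangent to GB there, HB ⟂ GB and the tangent condition forces HN to be normal to NV, with radius 4.6, so the center H sits 4.6 in from both sides at H = (-20.50, 48.20). That places the tangent points at B = (-25.10, 48.20) on GB and N = (-20.50, 52.80) on NV. Then |QN| = |N − Q| = 56.64.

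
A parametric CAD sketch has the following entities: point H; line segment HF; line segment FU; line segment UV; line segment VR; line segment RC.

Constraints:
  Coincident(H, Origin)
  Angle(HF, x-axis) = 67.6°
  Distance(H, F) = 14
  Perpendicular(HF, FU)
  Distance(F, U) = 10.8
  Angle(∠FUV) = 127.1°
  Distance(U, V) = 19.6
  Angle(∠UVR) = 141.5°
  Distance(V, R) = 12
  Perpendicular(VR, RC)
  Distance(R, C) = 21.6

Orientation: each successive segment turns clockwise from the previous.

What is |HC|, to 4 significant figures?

13.12

∠UVR = 141.5° gives VR at -113.8° from the x-axis; with |VR| = 12.0, R = (15.45, -21.11). The perpendicularity gives RC at right angles to VR, so RC runs at 156.2°; with |RC| = 21.6, C = (-4.312, -12.39). Then |HC| = |C − H| = 13.12.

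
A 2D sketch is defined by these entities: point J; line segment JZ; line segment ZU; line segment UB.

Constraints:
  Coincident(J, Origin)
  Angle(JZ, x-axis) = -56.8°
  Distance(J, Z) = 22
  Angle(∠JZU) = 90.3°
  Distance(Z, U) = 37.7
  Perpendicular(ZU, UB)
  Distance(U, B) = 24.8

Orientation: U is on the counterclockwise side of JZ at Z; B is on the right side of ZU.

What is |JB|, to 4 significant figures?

60.17

J is at the origin; JZ runs at -56.8° with length 22.0, so Z = 22.0·(cos -56.8°, sin -56.8°) = (12.05, -18.41). ∠JZU = 90.3°, so ZU runs at -56.8° + (180° − 90.3°) = 32.90° from the x-axis; with |ZU| = 37.7, U = Z + 37.7·(cos 32.90°, sin 32.90°) = (43.70, 2.069). ZU is perpendicular to UB; with |UB| = 24.8 on the right of ZU, B = U + 24.8·(0.5432, -0.8396) = (57.17, -18.75). Then |JB| = |B − J| = 60.17.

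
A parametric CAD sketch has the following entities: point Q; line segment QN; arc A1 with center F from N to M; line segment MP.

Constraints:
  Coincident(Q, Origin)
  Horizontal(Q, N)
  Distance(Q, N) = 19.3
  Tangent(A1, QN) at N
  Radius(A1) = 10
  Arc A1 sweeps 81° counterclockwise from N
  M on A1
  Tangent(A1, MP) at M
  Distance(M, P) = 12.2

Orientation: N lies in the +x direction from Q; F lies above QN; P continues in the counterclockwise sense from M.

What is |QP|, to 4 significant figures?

37.23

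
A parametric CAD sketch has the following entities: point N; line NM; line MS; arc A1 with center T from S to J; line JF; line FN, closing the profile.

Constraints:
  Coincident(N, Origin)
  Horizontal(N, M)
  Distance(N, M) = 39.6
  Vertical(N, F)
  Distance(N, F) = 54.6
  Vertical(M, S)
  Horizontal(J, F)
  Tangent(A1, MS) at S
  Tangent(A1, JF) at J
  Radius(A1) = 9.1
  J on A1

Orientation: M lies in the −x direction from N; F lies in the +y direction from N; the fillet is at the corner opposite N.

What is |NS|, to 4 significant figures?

60.32

The virtual corner opposite N is at (-39.60, 54.60). The tangent condition forces TS to be normal to MS and A1 meets JF tangentially, so TJ is at right angles to JF, with radius 9.1, so the center T sits 9.1 in from both sides at T = (-30.50, 45.50). That places the tangent points at S = (-39.60, 45.50) on MS and J = (-30.50, 54.60) on JF. Then |NS| = |S − N| = 60.32.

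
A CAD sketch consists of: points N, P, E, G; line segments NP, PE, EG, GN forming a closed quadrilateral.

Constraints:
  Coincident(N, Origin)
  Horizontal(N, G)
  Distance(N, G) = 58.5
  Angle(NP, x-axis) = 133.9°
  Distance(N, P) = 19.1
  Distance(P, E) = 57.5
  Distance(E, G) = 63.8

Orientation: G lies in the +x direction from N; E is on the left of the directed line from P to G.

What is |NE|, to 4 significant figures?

61.30

Checks: |PE| = 57.50 ✓; |EG| = 63.80 ✓.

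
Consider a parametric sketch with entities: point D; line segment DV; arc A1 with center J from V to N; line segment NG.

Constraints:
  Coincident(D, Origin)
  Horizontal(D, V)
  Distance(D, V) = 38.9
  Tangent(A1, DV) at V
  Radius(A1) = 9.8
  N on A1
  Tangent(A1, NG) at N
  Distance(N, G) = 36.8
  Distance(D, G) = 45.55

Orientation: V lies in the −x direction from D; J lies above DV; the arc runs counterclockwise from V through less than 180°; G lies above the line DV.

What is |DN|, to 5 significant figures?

30.345

D is at the origin; D and V share the same y with |DV| = 38.9 and V on the −x side, so V = (-38.900, 0.0000). Tangency of A1 to DV means the radius JV is perpendicular to DV, so J = V + (0, 9.8) = (-38.900, 9.8000). Since JN ⟂ NG (tangency), |JG| = √(9.8² + 36.8²) = 38.083 regardless of where N sits on A1. So G lies on both circle(D, 45.55) and circle(J, 38.083); the above-DV intersection is G = (-18.191, 41.760). N is the foot of the tangent from G: N = (-29.581, 6.7668).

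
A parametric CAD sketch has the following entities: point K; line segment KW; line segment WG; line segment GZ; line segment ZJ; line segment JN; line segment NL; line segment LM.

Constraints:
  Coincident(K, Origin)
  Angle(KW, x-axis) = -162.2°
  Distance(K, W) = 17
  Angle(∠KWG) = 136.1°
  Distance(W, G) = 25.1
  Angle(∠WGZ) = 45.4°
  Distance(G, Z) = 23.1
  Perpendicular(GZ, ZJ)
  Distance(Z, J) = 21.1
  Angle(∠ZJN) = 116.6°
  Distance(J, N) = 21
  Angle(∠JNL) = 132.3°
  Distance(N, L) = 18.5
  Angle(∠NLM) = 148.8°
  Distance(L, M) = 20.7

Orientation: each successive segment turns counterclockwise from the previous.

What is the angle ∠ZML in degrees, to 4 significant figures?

61.02°

K is at the origin; KW runs at -162.2° with length 17.0, so W = (-16.19, -5.197). ∠KWG = 136.1° gives WG at -118.3° from the x-axis; with |WG| = 25.1, G = (-28.09, -27.30). ∠WGZ = 45.4° gives GZ at 16.30° from the x-axis; with |GZ| = 23.1, Z = (-5.914, -20.81). GZ ⟂ ZJ, so ZJ runs at 106.3°; with |ZJ| = 21.1, J = (-11.84, -0.5615). ∠ZJN = 116.6° gives JN at 169.7° from the x-axis; with |JN| = 21.0, N = (-32.50, 3.193). ∠JNL = 132.3° gives NL at -142.6° from the x-axis; with |NL| = 18.5, L = (-47.19, -8.043). ∠NLM = 148.8° gives LM at -111.4° from the x-axis; with |LM| = 20.7, M = (-54.75, -27.32). Then cos ∠ZML = MZ·ML / (|MZ||ML|), giving 61.02°.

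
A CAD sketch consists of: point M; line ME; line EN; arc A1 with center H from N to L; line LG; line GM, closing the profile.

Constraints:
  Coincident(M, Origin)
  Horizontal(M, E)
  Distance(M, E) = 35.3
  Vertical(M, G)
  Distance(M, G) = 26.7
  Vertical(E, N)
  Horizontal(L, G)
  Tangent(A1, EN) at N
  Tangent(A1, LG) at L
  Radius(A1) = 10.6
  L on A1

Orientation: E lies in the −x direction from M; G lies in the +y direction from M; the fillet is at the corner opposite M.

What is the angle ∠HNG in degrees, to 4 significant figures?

16.71°

M is at the origin; ME is horizontal with |ME| = 35.3 and E on the −x side, so E = (-35.30, 0.000). MG is vertical with |MG| = 26.7 and G on the +y side, so G = (0.000, 26.70). The virtual corner opposite M is at (-35.30, 26.70). The tangent condition forces HN to be normal to EN and the tangent condition forces HL to be normal to LG, with radius 10.6, so the center H sits 10.6 in from both sides at H = (-24.70, 16.10). That places the tangent points at N = (-35.30, 16.10) on EN and L = (-24.70, 26.70) on LG. Then cos ∠HNG = NH·NG / (|NH||NG|), giving 16.71°.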